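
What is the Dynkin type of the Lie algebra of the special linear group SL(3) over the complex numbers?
type A_2

This is sl(3), which has dimension 3^2 - 1 = 8 and rank 3 - 1 = 2 (a Cartan subalgebra is the diagonal traceless matrices). In the classification of classical Lie algebras, the special linear algebra sl(n+1) has type A_n; here n = 2, so the Dynkin diagram is a chain of 2 nodes with single edges (A_2). Hence the type is A_2.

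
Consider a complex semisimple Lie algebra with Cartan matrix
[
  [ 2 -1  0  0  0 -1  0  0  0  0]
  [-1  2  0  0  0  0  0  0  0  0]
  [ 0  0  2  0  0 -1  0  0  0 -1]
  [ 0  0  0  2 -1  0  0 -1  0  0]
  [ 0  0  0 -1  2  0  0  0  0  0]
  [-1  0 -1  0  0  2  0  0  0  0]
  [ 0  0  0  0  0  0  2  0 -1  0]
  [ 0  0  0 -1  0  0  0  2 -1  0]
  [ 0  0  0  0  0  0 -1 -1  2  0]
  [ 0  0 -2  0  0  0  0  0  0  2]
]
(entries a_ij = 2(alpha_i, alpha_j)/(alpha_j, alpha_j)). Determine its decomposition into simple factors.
The diagram associated to this matrix has two connected components: the simple roots {alpha_4, alpha_5, alpha_7, alpha_8, alpha_9} form a chain of 5 nodes with single edges (A_5), and {alpha_1, alpha_2, alpha_3, alpha_6, alpha_10} form a chain of 5 nodes with a double edge at one end; the terminal node there is the unique long simple root (C_5). A semisimple Lie algebra decomposes uniquely as the direct sum of simple ideals, one per connected component of its Dynkin diagram, so g ≅ A_5 ⊕ C_5 (dimension 35 + 55 = 90).

A_5 (sl(6)) ⊕ C_5 (sp(10))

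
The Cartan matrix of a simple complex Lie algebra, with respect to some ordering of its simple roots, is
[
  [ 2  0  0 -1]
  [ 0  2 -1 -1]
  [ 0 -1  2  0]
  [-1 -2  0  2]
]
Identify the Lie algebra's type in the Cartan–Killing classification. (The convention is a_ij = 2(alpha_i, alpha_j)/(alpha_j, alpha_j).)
F_4

The matrix has rank 4 with 2's on the diagonal. Reading the off-diagonal entries as Dynkin edges (a single edge where a_ij = a_ji = -1; a double or triple edge where a_ij * a_ji = 2 or 3), the diagram is a chain of 4 nodes with a double edge between the middle two (F_4). One simple-root ordering that puts it in standard form is (alpha_1, alpha_4, alpha_2, alpha_3). So the algebra is type F_4.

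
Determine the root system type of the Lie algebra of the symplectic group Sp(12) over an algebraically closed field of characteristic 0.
C_6 (sp(12))

This is sp(12), which has dimension 12(12+1)/2 = 78 and rank 12/2 = 6. In the classification of classical Lie algebras, the symplectic algebra sp(2n) has type C_n; here n = 6, so the Dynkin diagram is a chain of 6 nodes with a double edge at one end; the terminal node there is the unique long simple root (C_6). Hence the type is C_6.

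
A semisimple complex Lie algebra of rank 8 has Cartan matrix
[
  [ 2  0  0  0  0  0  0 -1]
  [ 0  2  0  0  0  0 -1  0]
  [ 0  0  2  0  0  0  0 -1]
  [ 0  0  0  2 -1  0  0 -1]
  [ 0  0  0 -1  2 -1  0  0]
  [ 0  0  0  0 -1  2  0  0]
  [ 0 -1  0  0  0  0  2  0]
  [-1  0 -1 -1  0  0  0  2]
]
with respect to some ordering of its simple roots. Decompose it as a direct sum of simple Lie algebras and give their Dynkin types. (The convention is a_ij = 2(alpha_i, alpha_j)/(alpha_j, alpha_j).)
A_2 (sl(3)) + D_6 (so(12))

The diagram associated to this matrix has two connected components: the simple roots {alpha_2, alpha_7} form a chain of 2 nodes with single edges (A_2), and {alpha_1, alpha_3, alpha_4, alpha_5, alpha_6, alpha_8} form a chain of 4 nodes with a fork of two nodes at one end (D_6). A semisimple Lie algebra decomposes uniquely as the direct sum of simple ideals, one per connected component of its Dynkin diagram, so g ≅ A_2 ⊕ D_6 (dimension 8 + 66 = 74).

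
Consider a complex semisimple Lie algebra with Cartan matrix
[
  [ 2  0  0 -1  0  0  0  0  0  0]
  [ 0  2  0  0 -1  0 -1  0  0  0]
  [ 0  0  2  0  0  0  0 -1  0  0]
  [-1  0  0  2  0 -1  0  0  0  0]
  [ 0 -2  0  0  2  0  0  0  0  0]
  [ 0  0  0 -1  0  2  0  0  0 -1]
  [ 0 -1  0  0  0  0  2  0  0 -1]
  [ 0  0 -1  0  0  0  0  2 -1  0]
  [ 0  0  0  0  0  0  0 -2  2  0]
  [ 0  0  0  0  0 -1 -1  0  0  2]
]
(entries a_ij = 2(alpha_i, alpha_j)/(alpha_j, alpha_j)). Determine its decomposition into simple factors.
type C_3 + type C_7

The diagram associated to this matrix has two connected components: the simple roots {alpha_3, alpha_8, alpha_9} form a chain of 3 nodes with a double edge at one end; the terminal node there is the unique long simple root (C_3), and {alpha_1, alpha_2, alpha_4, alpha_5, alpha_6, alpha_7, alpha_10} form a chain of 7 nodes with a double edge at one end; the terminal node there is the unique long simple root (C_7). A semisimple Lie algebra decomposes uniquely as the direct sum of simple ideals, one per connected component of its Dynkin diagram, so g ≅ C_3 ⊕ C_7 (dimension 21 + 105 = 126).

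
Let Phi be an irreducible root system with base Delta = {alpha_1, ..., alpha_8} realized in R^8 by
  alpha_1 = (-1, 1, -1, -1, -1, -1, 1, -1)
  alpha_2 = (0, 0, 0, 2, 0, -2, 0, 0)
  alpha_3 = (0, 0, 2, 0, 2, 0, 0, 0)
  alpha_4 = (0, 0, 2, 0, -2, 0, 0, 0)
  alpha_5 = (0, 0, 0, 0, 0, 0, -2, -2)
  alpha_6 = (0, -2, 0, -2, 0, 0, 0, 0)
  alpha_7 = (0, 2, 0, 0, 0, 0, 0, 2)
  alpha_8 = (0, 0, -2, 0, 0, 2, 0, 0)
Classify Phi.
type E_8

Compute the Cartan integers a_ij = 2(alpha_i, alpha_j)/(alpha_j, alpha_j); the resulting 8x8 Cartan matrix is
[[2, 0, -1, 0, 0, 0, 0, 0], [0, 2, 0, 0, 0, -1, 0, -1], [-1, 0, 2, 0, 0, 0, 0, -1], [0, 0, 0, 2, 0, 0, 0, -1], [0, 0, 0, 0, 2, 0, -1, 0], [0, -1, 0, 0, 0, 2, -1, 0], [0, 0, 0, 0, -1, -1, 2, 0], [0, -1, -1, -1, 0, 0, 0, 2]].
All simple roots have the same length, so the diagram is simply laced. The associated Dynkin diagram is a chain of 7 nodes with one extra node attached to the third node from one end (E_8), so the type is E_8.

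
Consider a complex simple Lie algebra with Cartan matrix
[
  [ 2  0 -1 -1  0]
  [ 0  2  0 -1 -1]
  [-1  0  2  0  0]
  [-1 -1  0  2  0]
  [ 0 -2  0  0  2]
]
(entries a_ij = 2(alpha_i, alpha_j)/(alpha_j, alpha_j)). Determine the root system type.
C_5 (sp(10))

The matrix has rank 5 with 2's on the diagonal. Reading the off-diagonal entries as Dynkin edges (a single edge where a_ij = a_ji = -1; a double or triple edge where a_ij * a_ji = 2 or 3), the diagram is a chain of 5 nodes with a double edge at one end; the terminal node there is the unique long simple root (C_5). One simple-root ordering that puts it in standard form is (alpha_3, alpha_1, alpha_4, alpha_2, alpha_5). So the algebra is type C_5, i.e. sp(10).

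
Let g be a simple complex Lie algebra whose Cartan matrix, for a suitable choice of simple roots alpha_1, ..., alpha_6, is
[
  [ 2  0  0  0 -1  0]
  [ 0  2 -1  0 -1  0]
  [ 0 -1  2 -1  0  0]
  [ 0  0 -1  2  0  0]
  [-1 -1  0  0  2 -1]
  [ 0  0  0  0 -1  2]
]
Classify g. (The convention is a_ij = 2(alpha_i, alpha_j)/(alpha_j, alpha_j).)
The matrix has rank 6 with 2's on the diagonal. Reading the off-diagonal entries as Dynkin edges (a single edge where a_ij = a_ji = -1; a double or triple edge where a_ij * a_ji = 2 or 3), the diagram is a chain of 4 nodes with a fork of two nodes at one end (D_6). One simple-root ordering that puts it in standard form is (alpha_4, alpha_3, alpha_2, alpha_5, alpha_6, alpha_1). So the algebra is type D_6, i.e. so(12).

type D_6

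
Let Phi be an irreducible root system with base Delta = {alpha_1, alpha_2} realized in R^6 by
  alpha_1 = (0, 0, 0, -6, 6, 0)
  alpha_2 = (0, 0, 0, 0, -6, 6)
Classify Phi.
A_2

Compute the Cartan integers a_ij = 2(alpha_i, alpha_j)/(alpha_j, alpha_j); the resulting 2x2 Cartan matrix is
[[2, -1], [-1, 2]].
All simple roots have the same length, so the diagram is simply laced. The associated Dynkin diagram is a chain of 2 nodes with single edges (A_2), so the type is A_2 (the algebra sl(3)).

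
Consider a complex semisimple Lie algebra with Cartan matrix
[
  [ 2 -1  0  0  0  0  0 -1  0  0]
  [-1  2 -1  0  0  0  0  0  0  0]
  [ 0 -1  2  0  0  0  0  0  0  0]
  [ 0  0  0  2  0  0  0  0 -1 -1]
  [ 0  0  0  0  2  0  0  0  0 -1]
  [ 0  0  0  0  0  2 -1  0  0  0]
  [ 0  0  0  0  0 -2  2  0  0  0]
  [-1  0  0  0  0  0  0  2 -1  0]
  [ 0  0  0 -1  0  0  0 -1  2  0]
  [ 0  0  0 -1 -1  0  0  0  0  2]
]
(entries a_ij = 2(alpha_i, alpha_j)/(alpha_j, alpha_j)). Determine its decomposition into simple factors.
A_8 + B_2

The diagram associated to this matrix has two connected components: the simple roots {alpha_1, alpha_2, alpha_3, alpha_4, alpha_5, alpha_8, alpha_9, alpha_10} form a chain of 8 nodes with single edges (A_8), and {alpha_6, alpha_7} form a chain of 2 nodes with a double edge at one end; the terminal node there is the unique short simple root (B_2). A semisimple Lie algebra decomposes uniquely as the direct sum of simple ideals, one per connected component of its Dynkin diagram, so g ≅ A_8 ⊕ B_2 (dimension 80 + 10 = 90).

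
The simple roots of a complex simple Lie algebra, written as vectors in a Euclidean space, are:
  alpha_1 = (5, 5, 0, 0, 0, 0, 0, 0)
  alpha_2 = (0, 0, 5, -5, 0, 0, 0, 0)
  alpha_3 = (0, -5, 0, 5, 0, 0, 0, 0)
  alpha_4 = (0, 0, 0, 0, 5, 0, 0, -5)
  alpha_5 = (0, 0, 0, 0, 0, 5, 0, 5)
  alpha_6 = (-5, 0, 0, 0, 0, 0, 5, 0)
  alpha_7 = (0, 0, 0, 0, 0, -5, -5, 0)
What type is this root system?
A_7

Compute the Cartan integers a_ij = 2(alpha_i, alpha_j)/(alpha_j, alpha_j); the resulting 7x7 Cartan matrix is
[[2, 0, -1, 0, 0, -1, 0], [0, 2, -1, 0, 0, 0, 0], [-1, -1, 2, 0, 0, 0, 0], [0, 0, 0, 2, -1, 0, 0], [0, 0, 0, -1, 2, 0, -1], [-1, 0, 0, 0, 0, 2, -1], [0, 0, 0, 0, -1, -1, 2]].
All simple roots have the same length, so the diagram is simply laced. The associated Dynkin diagram is a chain of 7 nodes with single edges (A_7), so the type is A_7 (the algebra sl(8)).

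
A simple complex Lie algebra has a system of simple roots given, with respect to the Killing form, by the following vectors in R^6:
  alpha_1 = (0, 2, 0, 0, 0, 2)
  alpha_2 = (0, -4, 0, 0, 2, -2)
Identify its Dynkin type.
Compute the Cartan integers a_ij = 2(alpha_i, alpha_j)/(alpha_j, alpha_j); the resulting 2x2 Cartan matrix is
[[2, -1], [-3, 2]].
The roots have two lengths (squared-length ratio 3:1); the short ones are alpha_{1}. The associated Dynkin diagram is two nodes joined by a triple edge (G_2), so the type is G_2.

G_2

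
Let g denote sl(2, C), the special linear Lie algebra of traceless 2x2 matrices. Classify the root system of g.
This is sl(2), which has dimension 2^2 - 1 = 3 and rank 2 - 1 = 1 (a Cartan subalgebra is the diagonal traceless matrices). In the classification of classical Lie algebras, the special linear algebra sl(n+1) has type A_n; here n = 1, so the Dynkin diagram is a chain of 1 nodes with single edges (A_1). Hence the type is A_1.

A1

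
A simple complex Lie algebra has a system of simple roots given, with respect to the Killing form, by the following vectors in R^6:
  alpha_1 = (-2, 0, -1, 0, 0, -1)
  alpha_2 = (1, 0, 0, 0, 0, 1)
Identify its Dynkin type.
G2

Compute the Cartan integers a_ij = 2(alpha_i, alpha_j)/(alpha_j, alpha_j); the resulting 2x2 Cartan matrix is
[[2, -3], [-1, 2]].
The roots have two lengths (squared-length ratio 3:1); the short ones are alpha_{2}. The associated Dynkin diagram is two nodes joined by a triple edge (G_2), so the type is G_2.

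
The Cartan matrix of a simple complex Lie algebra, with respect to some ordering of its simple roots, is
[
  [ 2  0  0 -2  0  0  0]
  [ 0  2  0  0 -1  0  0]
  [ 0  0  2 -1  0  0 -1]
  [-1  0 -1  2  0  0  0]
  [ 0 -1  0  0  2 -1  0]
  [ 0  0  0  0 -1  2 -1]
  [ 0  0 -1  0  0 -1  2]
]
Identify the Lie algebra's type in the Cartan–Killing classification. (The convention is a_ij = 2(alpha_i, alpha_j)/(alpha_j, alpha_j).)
The matrix has rank 7 with 2's on the diagonal. Reading the off-diagonal entries as Dynkin edges (a single edge where a_ij = a_ji = -1; a double or triple edge where a_ij * a_ji = 2 or 3), the diagram is a chain of 7 nodes with a double edge at one end; the terminal node there is the unique long simple root (C_7). One simple-root ordering that puts it in standard form is (alpha_2, alpha_5, alpha_6, alpha_7, alpha_3, alpha_4, alpha_1). So the algebra is type C_7, i.e. sp(14).

type C_7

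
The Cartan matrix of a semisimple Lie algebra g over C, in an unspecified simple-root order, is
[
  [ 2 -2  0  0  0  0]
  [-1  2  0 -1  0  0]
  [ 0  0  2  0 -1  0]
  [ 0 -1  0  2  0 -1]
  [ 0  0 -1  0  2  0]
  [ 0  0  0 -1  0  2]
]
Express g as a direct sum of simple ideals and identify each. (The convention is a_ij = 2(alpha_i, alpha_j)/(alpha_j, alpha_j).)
A_2 (sl(3)) ⊕ C_4 (sp(8))

The diagram associated to this matrix has two connected components: the simple roots {alpha_3, alpha_5} form a chain of 2 nodes with single edges (A_2), and {alpha_1, alpha_2, alpha_4, alpha_6} form a chain of 4 nodes with a double edge at one end; the terminal node there is the unique long simple root (C_4). A semisimple Lie algebra decomposes uniquely as the direct sum of simple ideals, one per connected component of its Dynkin diagram, so g ≅ A_2 ⊕ C_4 (dimension 8 + 36 = 44).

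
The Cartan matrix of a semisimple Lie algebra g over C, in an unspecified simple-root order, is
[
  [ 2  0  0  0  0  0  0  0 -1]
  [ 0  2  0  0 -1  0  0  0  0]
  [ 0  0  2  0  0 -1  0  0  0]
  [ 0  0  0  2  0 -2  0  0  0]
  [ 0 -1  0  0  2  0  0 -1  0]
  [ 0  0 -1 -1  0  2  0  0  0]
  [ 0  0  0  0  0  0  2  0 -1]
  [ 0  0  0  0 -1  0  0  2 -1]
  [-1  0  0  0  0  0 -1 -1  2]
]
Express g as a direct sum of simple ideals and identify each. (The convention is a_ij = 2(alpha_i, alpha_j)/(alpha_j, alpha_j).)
The diagram associated to this matrix has two connected components: the simple roots {alpha_3, alpha_4, alpha_6} form a chain of 3 nodes with a double edge at one end; the terminal node there is the unique long simple root (C_3), and {alpha_1, alpha_2, alpha_5, alpha_7, alpha_8, alpha_9} form a chain of 4 nodes with a fork of two nodes at one end (D_6). A semisimple Lie algebra decomposes uniquely as the direct sum of simple ideals, one per connected component of its Dynkin diagram, so g ≅ C_3 ⊕ D_6 (dimension 21 + 66 = 87).

C_3 (sp(6)) + D_6 (so(12))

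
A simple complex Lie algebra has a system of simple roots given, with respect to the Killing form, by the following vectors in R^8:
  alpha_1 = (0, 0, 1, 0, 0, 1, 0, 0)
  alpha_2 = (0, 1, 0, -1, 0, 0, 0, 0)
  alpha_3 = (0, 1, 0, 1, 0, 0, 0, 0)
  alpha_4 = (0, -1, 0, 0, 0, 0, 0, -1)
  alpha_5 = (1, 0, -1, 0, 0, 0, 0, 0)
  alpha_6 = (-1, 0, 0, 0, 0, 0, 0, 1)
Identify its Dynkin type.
D_6

Compute the Cartan integers a_ij = 2(alpha_i, alpha_j)/(alpha_j, alpha_j); the resulting 6x6 Cartan matrix is
[[2, 0, 0, 0, -1, 0], [0, 2, 0, -1, 0, 0], [0, 0, 2, -1, 0, 0], [0, -1, -1, 2, 0, -1], [-1, 0, 0, 0, 2, -1], [0, 0, 0, -1, -1, 2]].
All simple roots have the same length, so the diagram is simply laced. The associated Dynkin diagram is a chain of 4 nodes with a fork of two nodes at one end (D_6), so the type is D_6 (the algebra so(12)).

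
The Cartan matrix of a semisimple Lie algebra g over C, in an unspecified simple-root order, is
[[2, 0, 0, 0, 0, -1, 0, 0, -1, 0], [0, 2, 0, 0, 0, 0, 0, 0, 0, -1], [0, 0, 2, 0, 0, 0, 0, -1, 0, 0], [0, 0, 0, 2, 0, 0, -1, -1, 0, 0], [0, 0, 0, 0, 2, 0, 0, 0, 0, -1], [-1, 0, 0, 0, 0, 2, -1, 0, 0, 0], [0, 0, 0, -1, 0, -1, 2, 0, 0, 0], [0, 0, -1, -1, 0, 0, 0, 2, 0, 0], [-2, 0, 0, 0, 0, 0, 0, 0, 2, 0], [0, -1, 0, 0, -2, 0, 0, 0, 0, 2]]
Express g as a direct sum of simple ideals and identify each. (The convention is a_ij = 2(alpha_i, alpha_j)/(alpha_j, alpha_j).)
The diagram associated to this matrix has two connected components: the simple roots {alpha_2, alpha_5, alpha_10} form a chain of 3 nodes with a double edge at one end; the terminal node there is the unique short simple root (B_3), and {alpha_1, alpha_3, alpha_4, alpha_6, alpha_7, alpha_8, alpha_9} form a chain of 7 nodes with a double edge at one end; the terminal node there is the unique long simple root (C_7). A semisimple Lie algebra decomposes uniquely as the direct sum of simple ideals, one per connected component of its Dynkin diagram, so g ≅ B_3 ⊕ C_7 (dimension 21 + 105 = 126).

type B_3 + type C_7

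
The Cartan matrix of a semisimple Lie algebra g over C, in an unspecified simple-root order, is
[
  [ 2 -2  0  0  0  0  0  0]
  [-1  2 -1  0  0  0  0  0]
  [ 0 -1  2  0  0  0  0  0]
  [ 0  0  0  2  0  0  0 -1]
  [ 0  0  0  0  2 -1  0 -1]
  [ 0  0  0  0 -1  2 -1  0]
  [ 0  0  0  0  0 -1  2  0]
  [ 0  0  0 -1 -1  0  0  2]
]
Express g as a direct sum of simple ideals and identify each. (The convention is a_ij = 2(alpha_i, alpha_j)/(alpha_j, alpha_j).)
The diagram associated to this matrix has two connected components: the simple roots {alpha_4, alpha_5, alpha_6, alpha_7, alpha_8} form a chain of 5 nodes with single edges (A_5), and {alpha_1, alpha_2, alpha_3} form a chain of 3 nodes with a double edge at one end; the terminal node there is the unique long simple root (C_3). A semisimple Lie algebra decomposes uniquely as the direct sum of simple ideals, one per connected component of its Dynkin diagram, so g ≅ A_5 ⊕ C_3 (dimension 35 + 21 = 56).

type A_5 + type C_3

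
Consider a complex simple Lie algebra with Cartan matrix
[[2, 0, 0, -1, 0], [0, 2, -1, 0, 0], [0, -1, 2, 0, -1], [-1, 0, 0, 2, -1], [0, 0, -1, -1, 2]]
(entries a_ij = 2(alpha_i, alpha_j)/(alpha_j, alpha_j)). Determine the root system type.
A5

The matrix has rank 5 with 2's on the diagonal. Reading the off-diagonal entries as Dynkin edges (a single edge where a_ij = a_ji = -1; a double or triple edge where a_ij * a_ji = 2 or 3), the diagram is a chain of 5 nodes with single edges (A_5). One simple-root ordering that puts it in standard form is (alpha_2, alpha_3, alpha_5, alpha_4, alpha_1). So the algebra is type A_5, i.e. sl(6).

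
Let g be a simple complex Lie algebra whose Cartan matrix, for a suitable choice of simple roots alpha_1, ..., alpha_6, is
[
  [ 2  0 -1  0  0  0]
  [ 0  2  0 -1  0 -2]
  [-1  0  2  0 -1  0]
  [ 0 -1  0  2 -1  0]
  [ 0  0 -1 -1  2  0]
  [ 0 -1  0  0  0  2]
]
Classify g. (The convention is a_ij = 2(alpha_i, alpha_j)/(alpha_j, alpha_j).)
B_6 (so(13))

The matrix has rank 6 with 2's on the diagonal. Reading the off-diagonal entries as Dynkin edges (a single edge where a_ij = a_ji = -1; a double or triple edge where a_ij * a_ji = 2 or 3), the diagram is a chain of 6 nodes with a double edge at one end; the terminal node there is the unique short simple root (B_6). One simple-root ordering that puts it in standard form is (alpha_1, alpha_3, alpha_5, alpha_4, alpha_2, alpha_6). So the algebra is type B_6, i.e. so(13).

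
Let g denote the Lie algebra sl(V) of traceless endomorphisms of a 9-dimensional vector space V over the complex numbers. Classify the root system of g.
This is sl(9), which has dimension 9^2 - 1 = 80 and rank 9 - 1 = 8 (a Cartan subalgebra is the diagonal traceless matrices). In the classification of classical Lie algebras, the special linear algebra sl(n+1) has type A_n; here n = 8, so the Dynkin diagram is a chain of 8 nodes with single edges (A_8). Hence the type is A_8.

type A_8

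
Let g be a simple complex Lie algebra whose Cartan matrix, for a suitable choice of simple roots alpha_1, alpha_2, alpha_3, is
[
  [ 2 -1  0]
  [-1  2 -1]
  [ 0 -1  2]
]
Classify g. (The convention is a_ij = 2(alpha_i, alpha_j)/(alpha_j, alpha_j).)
A_3 (sl(4))

The matrix has rank 3 with 2's on the diagonal. Reading the off-diagonal entries as Dynkin edges (a single edge where a_ij = a_ji = -1; a double or triple edge where a_ij * a_ji = 2 or 3), the diagram is a chain of 3 nodes with single edges (A_3). One simple-root ordering that puts it in standard form is (alpha_3, alpha_2, alpha_1). So the algebra is type A_3, i.e. sl(4).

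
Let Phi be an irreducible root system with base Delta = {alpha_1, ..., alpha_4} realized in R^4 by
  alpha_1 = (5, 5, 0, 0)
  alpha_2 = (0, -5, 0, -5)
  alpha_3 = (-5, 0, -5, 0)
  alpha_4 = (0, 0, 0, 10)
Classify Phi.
type C_4

Compute the Cartan integers a_ij = 2(alpha_i, alpha_j)/(alpha_j, alpha_j); the resulting 4x4 Cartan matrix is
[[2, -1, -1, 0], [-1, 2, 0, -1], [-1, 0, 2, 0], [0, -2, 0, 2]].
The roots have two lengths (squared-length ratio 2:1); the short ones are alpha_{1,2,3}. The associated Dynkin diagram is a chain of 4 nodes with a double edge at one end; the terminal node there is the unique long simple root (C_4), so the type is C_4 (the algebra sp(8)).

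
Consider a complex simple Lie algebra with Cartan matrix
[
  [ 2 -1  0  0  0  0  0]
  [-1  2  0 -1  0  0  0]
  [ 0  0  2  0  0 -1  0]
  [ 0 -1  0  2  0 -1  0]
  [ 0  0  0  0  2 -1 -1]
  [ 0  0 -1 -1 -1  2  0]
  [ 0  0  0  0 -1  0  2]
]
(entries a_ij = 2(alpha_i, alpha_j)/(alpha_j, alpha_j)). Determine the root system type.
type E_7

The matrix has rank 7 with 2's on the diagonal. Reading the off-diagonal entries as Dynkin edges (a single edge where a_ij = a_ji = -1; a double or triple edge where a_ij * a_ji = 2 or 3), the diagram is a chain of 6 nodes with one extra node attached to the third node from one end (E_7). One simple-root ordering that puts it in standard form is (alpha_7, alpha_3, alpha_5, alpha_6, alpha_4, alpha_2, alpha_1). So the algebra is type E_7.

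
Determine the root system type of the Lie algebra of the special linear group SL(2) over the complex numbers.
A_1

This is sl(2), which has dimension 2^2 - 1 = 3 and rank 2 - 1 = 1 (a Cartan subalgebra is the diagonal traceless matrices). In the classification of classical Lie algebras, the special linear algebra sl(n+1) has type A_n; here n = 1, so the Dynkin diagram is a chain of 1 nodes with single edges (A_1). Hence the type is A_1.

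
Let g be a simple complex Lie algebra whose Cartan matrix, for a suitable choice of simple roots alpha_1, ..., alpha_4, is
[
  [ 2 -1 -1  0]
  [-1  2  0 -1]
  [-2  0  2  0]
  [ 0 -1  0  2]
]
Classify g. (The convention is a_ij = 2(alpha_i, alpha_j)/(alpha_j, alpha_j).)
The matrix has rank 4 with 2's on the diagonal. Reading the off-diagonal entries as Dynkin edges (a single edge where a_ij = a_ji = -1; a double or triple edge where a_ij * a_ji = 2 or 3), the diagram is a chain of 4 nodes with a double edge at one end; the terminal node there is the unique long simple root (C_4). One simple-root ordering that puts it in standard form is (alpha_4, alpha_2, alpha_1, alpha_3). So the algebra is type C_4, i.e. sp(8).

C_4 (sp(8))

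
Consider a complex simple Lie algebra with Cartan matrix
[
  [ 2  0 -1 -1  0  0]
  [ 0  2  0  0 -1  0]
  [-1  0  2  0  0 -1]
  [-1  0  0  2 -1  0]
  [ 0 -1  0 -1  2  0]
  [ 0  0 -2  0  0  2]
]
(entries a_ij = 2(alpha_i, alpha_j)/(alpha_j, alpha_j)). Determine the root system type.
C6

The matrix has rank 6 with 2's on the diagonal. Reading the off-diagonal entries as Dynkin edges (a single edge where a_ij = a_ji = -1; a double or triple edge where a_ij * a_ji = 2 or 3), the diagram is a chain of 6 nodes with a double edge at one end; the terminal node there is the unique long simple root (C_6). One simple-root ordering that puts it in standard form is (alpha_2, alpha_5, alpha_4, alpha_1, alpha_3, alpha_6). So the algebra is type C_6, i.e. sp(12).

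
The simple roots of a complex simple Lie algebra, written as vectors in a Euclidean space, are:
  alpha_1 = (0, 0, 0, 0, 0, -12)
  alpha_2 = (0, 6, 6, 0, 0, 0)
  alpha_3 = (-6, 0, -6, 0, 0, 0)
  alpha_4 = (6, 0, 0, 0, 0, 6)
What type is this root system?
type C_4

Compute the Cartan integers a_ij = 2(alpha_i, alpha_j)/(alpha_j, alpha_j); the resulting 4x4 Cartan matrix is
[[2, 0, 0, -2], [0, 2, -1, 0], [0, -1, 2, -1], [-1, 0, -1, 2]].
The roots have two lengths (squared-length ratio 2:1); the short ones are alpha_{2,3,4}. The associated Dynkin diagram is a chain of 4 nodes with a double edge at one end; the terminal node there is the unique long simple root (C_4), so the type is C_4 (the algebra sp(8)).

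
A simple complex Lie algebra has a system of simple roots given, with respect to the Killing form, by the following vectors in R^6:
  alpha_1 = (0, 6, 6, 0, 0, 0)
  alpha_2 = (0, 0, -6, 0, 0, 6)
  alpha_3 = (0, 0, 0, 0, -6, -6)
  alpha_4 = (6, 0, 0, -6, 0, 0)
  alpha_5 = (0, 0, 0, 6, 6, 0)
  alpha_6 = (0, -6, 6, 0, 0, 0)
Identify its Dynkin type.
D_6

Compute the Cartan integers a_ij = 2(alpha_i, alpha_j)/(alpha_j, alpha_j); the resulting 6x6 Cartan matrix is
[[2, -1, 0, 0, 0, 0], [-1, 2, -1, 0, 0, -1], [0, -1, 2, 0, -1, 0], [0, 0, 0, 2, -1, 0], [0, 0, -1, -1, 2, 0], [0, -1, 0, 0, 0, 2]].
All simple roots have the same length, so the diagram is simply laced. The associated Dynkin diagram is a chain of 4 nodes with a fork of two nodes at one end (D_6), so the type is D_6 (the algebra so(12)).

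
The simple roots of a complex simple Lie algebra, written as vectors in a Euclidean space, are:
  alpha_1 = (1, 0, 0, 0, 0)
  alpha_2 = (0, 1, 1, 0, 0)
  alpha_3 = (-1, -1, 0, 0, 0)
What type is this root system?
B_3

Compute the Cartan integers a_ij = 2(alpha_i, alpha_j)/(alpha_j, alpha_j); the resulting 3x3 Cartan matrix is
[[2, 0, -1], [0, 2, -1], [-2, -1, 2]].
The roots have two lengths (squared-length ratio 2:1); the short ones are alpha_{1}. The associated Dynkin diagram is a chain of 3 nodes with a double edge at one end; the terminal node there is the unique short simple root (B_3), so the type is B_3 (the algebra so(7)).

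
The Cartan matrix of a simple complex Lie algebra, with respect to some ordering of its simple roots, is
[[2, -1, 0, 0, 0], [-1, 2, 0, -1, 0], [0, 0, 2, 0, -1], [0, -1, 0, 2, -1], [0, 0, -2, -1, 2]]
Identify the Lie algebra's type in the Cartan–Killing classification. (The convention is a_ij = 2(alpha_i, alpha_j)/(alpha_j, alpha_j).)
The matrix has rank 5 with 2's on the diagonal. Reading the off-diagonal entries as Dynkin edges (a single edge where a_ij = a_ji = -1; a double or triple edge where a_ij * a_ji = 2 or 3), the diagram is a chain of 5 nodes with a double edge at one end; the terminal node there is the unique short simple root (B_5). One simple-root ordering that puts it in standard form is (alpha_1, alpha_2, alpha_4, alpha_5, alpha_3). So the algebra is type B_5, i.e. so(11).

B5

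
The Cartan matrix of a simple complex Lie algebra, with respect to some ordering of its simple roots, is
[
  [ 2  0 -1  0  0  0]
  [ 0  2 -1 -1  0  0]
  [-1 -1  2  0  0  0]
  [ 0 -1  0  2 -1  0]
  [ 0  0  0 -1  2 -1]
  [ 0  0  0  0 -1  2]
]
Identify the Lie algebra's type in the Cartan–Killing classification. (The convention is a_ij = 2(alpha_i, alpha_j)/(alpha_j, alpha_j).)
A6

The matrix has rank 6 with 2's on the diagonal. Reading the off-diagonal entries as Dynkin edges (a single edge where a_ij = a_ji = -1; a double or triple edge where a_ij * a_ji = 2 or 3), the diagram is a chain of 6 nodes with single edges (A_6). One simple-root ordering that puts it in standard form is (alpha_6, alpha_5, alpha_4, alpha_2, alpha_3, alpha_1). So the algebra is type A_6, i.e. sl(7).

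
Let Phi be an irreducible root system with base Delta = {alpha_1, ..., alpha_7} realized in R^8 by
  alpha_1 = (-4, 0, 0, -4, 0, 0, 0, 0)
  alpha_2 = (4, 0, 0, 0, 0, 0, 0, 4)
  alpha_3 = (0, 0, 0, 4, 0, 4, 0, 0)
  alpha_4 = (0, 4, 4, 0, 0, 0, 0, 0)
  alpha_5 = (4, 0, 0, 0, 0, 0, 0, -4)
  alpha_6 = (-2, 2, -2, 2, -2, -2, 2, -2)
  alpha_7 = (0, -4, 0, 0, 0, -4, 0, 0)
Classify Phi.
Compute the Cartan integers a_ij = 2(alpha_i, alpha_j)/(alpha_j, alpha_j); the resulting 7x7 Cartan matrix is
[[2, -1, -1, 0, -1, 0, 0], [-1, 2, 0, 0, 0, -1, 0], [-1, 0, 2, 0, 0, 0, -1], [0, 0, 0, 2, 0, 0, -1], [-1, 0, 0, 0, 2, 0, 0], [0, -1, 0, 0, 0, 2, 0], [0, 0, -1, -1, 0, 0, 2]].
All simple roots have the same length, so the diagram is simply laced. The associated Dynkin diagram is a chain of 6 nodes with one extra node attached to the third node from one end (E_7), so the type is E_7.

E_7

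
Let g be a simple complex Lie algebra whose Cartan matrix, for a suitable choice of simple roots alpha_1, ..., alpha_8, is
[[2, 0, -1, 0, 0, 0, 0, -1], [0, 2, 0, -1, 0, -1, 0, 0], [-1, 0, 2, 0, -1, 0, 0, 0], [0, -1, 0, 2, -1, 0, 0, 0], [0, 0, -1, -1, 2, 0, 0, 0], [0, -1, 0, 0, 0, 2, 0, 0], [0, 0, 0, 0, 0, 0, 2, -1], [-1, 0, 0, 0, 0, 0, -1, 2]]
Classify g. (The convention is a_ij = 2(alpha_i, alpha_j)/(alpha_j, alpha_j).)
A_8

The matrix has rank 8 with 2's on the diagonal. Reading the off-diagonal entries as Dynkin edges (a single edge where a_ij = a_ji = -1; a double or triple edge where a_ij * a_ji = 2 or 3), the diagram is a chain of 8 nodes with single edges (A_8). One simple-root ordering that puts it in standard form is (alpha_7, alpha_8, alpha_1, alpha_3, alpha_5, alpha_4, alpha_2, alpha_6). So the algebra is type A_8, i.e. sl(9).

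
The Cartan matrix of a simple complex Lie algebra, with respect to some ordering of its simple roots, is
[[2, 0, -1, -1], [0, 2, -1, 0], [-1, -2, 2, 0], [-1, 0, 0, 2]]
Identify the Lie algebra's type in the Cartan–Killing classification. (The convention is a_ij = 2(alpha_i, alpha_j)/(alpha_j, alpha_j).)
The matrix has rank 4 with 2's on the diagonal. Reading the off-diagonal entries as Dynkin edges (a single edge where a_ij = a_ji = -1; a double or triple edge where a_ij * a_ji = 2 or 3), the diagram is a chain of 4 nodes with a double edge at one end; the terminal node there is the unique short simple root (B_4). One simple-root ordering that puts it in standard form is (alpha_4, alpha_1, alpha_3, alpha_2). So the algebra is type B_4, i.e. so(9).

type B_4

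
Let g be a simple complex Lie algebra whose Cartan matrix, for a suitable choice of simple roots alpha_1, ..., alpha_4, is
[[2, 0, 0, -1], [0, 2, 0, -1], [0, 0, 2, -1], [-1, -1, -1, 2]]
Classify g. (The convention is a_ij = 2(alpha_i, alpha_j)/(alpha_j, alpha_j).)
The matrix has rank 4 with 2's on the diagonal. Reading the off-diagonal entries as Dynkin edges (a single edge where a_ij = a_ji = -1; a double or triple edge where a_ij * a_ji = 2 or 3), the diagram is a chain of 2 nodes with a fork of two nodes at one end (D_4). One simple-root ordering that puts it in standard form is (alpha_1, alpha_4, alpha_3, alpha_2). So the algebra is type D_4, i.e. so(8).

D_4 (so(8))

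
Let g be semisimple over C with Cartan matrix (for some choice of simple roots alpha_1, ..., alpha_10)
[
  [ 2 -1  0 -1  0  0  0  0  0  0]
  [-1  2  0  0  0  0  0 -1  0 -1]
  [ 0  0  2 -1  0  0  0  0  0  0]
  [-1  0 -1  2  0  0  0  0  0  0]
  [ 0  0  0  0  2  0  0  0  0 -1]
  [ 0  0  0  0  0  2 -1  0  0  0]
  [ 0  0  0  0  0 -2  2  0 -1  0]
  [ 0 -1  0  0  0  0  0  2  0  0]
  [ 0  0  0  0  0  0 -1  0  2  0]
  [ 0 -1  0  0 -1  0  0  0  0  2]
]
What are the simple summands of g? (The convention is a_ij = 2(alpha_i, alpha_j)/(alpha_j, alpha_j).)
B3 + E7

The diagram associated to this matrix has two connected components: the simple roots {alpha_6, alpha_7, alpha_9} form a chain of 3 nodes with a double edge at one end; the terminal node there is the unique short simple root (B_3), and {alpha_1, alpha_2, alpha_3, alpha_4, alpha_5, alpha_8, alpha_10} form a chain of 6 nodes with one extra node attached to the third node from one end (E_7). A semisimple Lie algebra decomposes uniquely as the direct sum of simple ideals, one per connected component of its Dynkin diagram, so g ≅ B_3 ⊕ E_7 (dimension 21 + 133 = 154).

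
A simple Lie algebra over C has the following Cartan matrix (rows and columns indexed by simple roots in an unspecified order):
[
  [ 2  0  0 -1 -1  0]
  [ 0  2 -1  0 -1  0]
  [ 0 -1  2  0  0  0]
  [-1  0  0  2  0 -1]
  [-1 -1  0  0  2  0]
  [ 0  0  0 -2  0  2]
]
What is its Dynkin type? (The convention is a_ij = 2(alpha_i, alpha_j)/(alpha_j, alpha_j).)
C6

The matrix has rank 6 with 2's on the diagonal. Reading the off-diagonal entries as Dynkin edges (a single edge where a_ij = a_ji = -1; a double or triple edge where a_ij * a_ji = 2 or 3), the diagram is a chain of 6 nodes with a double edge at one end; the terminal node there is the unique long simple root (C_6). One simple-root ordering that puts it in standard form is (alpha_3, alpha_2, alpha_5, alpha_1, alpha_4, alpha_6). So the algebra is type C_6, i.e. sp(12).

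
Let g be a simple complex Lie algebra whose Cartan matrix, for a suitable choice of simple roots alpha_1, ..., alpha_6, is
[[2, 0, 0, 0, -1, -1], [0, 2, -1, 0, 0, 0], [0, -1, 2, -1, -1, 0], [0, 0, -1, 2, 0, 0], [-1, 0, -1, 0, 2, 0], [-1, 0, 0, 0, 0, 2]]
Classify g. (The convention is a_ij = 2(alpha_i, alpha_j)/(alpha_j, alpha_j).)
The matrix has rank 6 with 2's on the diagonal. Reading the off-diagonal entries as Dynkin edges (a single edge where a_ij = a_ji = -1; a double or triple edge where a_ij * a_ji = 2 or 3), the diagram is a chain of 4 nodes with a fork of two nodes at one end (D_6). One simple-root ordering that puts it in standard form is (alpha_6, alpha_1, alpha_5, alpha_3, alpha_2, alpha_4). So the algebra is type D_6, i.e. so(12).

D_6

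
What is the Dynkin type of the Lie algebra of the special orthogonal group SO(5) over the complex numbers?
B_2 (so(5))

This is so(5) with 5 odd, which has dimension 5(5-1)/2 = 10 and rank (5-1)/2 = 2. In the classification of classical Lie algebras, the orthogonal algebra so(2n+1) in an odd number of variables has type B_n; here n = 2, so the Dynkin diagram is a chain of 2 nodes with a double edge at one end; the terminal node there is the unique short simple root (B_2). Hence the type is B_2.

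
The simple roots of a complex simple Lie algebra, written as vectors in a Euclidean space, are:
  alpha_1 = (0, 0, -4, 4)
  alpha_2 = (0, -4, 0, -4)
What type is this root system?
Compute the Cartan integers a_ij = 2(alpha_i, alpha_j)/(alpha_j, alpha_j); the resulting 2x2 Cartan matrix is
[[2, -1], [-1, 2]].
All simple roots have the same length, so the diagram is simply laced. The associated Dynkin diagram is a chain of 2 nodes with single edges (A_2), so the type is A_2 (the algebra sl(3)).

A_2 (sl(3))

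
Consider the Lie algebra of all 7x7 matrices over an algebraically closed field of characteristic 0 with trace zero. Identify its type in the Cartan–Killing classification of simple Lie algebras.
type A_6

This is sl(7), which has dimension 7^2 - 1 = 48 and rank 7 - 1 = 6 (a Cartan subalgebra is the diagonal traceless matrices). In the classification of classical Lie algebras, the special linear algebra sl(n+1) has type A_n; here n = 6, so the Dynkin diagram is a chain of 6 nodes with single edges (A_6). Hence the type is A_6.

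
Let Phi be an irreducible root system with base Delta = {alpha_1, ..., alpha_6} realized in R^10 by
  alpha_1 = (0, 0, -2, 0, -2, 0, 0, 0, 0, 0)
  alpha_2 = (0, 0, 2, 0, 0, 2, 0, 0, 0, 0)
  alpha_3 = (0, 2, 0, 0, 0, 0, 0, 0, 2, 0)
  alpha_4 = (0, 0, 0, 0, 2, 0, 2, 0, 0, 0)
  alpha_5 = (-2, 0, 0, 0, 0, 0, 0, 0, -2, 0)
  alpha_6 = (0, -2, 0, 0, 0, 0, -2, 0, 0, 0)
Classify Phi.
Compute the Cartan integers a_ij = 2(alpha_i, alpha_j)/(alpha_j, alpha_j); the resulting 6x6 Cartan matrix is
[[2, -1, 0, -1, 0, 0], [-1, 2, 0, 0, 0, 0], [0, 0, 2, 0, -1, -1], [-1, 0, 0, 2, 0, -1], [0, 0, -1, 0, 2, 0], [0, 0, -1, -1, 0, 2]].
All simple roots have the same length, so the diagram is simply laced. The associated Dynkin diagram is a chain of 6 nodes with single edges (A_6), so the type is A_6 (the algebra sl(7)).

A_6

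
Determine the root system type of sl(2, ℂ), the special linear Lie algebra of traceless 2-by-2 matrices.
A1

This is sl(2), which has dimension 2^2 - 1 = 3 and rank 2 - 1 = 1 (a Cartan subalgebra is the diagonal traceless matrices). In the classification of classical Lie algebras, the special linear algebra sl(n+1) has type A_n; here n = 1, so the Dynkin diagram is a chain of 1 nodes with single edges (A_1). Hence the type is A_1.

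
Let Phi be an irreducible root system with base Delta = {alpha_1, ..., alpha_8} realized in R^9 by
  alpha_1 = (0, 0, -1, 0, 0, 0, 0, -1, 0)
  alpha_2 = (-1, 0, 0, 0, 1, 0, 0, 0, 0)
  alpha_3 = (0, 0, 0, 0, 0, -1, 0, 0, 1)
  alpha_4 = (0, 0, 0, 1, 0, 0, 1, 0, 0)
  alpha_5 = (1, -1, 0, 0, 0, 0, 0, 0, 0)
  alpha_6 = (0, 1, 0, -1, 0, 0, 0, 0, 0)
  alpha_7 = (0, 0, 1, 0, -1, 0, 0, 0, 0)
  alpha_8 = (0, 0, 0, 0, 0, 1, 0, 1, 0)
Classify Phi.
A_8 (sl(9))

Compute the Cartan integers a_ij = 2(alpha_i, alpha_j)/(alpha_j, alpha_j); the resulting 8x8 Cartan matrix is
[[2, 0, 0, 0, 0, 0, -1, -1], [0, 2, 0, 0, -1, 0, -1, 0], [0, 0, 2, 0, 0, 0, 0, -1], [0, 0, 0, 2, 0, -1, 0, 0], [0, -1, 0, 0, 2, -1, 0, 0], [0, 0, 0, -1, -1, 2, 0, 0], [-1, -1, 0, 0, 0, 0, 2, 0], [-1, 0, -1, 0, 0, 0, 0, 2]].
All simple roots have the same length, so the diagram is simply laced. The associated Dynkin diagram is a chain of 8 nodes with single edges (A_8), so the type is A_8 (the algebra sl(9)).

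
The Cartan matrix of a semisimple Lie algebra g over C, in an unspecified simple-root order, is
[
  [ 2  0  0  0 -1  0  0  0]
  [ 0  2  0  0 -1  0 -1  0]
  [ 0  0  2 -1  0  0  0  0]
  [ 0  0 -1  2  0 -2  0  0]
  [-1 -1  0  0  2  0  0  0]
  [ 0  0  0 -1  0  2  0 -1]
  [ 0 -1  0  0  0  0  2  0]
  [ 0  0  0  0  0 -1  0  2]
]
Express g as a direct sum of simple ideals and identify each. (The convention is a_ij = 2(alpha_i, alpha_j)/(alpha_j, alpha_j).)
A_4 (sl(5)) ⊕ F_4

The diagram associated to this matrix has two connected components: the simple roots {alpha_1, alpha_2, alpha_5, alpha_7} form a chain of 4 nodes with single edges (A_4), and {alpha_3, alpha_4, alpha_6, alpha_8} form a chain of 4 nodes with a double edge between the middle two (F_4). A semisimple Lie algebra decomposes uniquely as the direct sum of simple ideals, one per connected component of its Dynkin diagram, so g ≅ A_4 ⊕ F_4 (dimension 24 + 52 = 76).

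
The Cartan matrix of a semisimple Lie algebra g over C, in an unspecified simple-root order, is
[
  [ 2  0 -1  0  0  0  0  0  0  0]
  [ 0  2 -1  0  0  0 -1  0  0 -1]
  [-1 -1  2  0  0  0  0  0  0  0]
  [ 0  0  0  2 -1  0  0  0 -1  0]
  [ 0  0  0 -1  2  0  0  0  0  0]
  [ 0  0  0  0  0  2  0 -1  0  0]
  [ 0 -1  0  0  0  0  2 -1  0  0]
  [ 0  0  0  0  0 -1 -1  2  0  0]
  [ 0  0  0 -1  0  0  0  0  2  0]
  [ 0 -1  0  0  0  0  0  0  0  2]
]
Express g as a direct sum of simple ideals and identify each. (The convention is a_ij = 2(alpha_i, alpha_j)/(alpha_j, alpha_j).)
type A_3 ⊕ type E_7

The diagram associated to this matrix has two connected components: the simple roots {alpha_4, alpha_5, alpha_9} form a chain of 3 nodes with single edges (A_3), and {alpha_1, alpha_2, alpha_3, alpha_6, alpha_7, alpha_8, alpha_10} form a chain of 6 nodes with one extra node attached to the third node from one end (E_7). A semisimple Lie algebra decomposes uniquely as the direct sum of simple ideals, one per connected component of its Dynkin diagram, so g ≅ A_3 ⊕ E_7 (dimension 15 + 133 = 148).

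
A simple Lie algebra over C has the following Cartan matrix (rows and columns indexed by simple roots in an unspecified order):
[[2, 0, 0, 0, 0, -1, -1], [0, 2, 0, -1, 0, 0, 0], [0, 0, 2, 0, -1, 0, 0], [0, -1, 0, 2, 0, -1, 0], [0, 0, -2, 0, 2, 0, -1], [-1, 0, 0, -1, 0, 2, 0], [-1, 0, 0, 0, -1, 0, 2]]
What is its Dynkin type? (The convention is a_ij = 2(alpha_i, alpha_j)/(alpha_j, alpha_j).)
The matrix has rank 7 with 2's on the diagonal. Reading the off-diagonal entries as Dynkin edges (a single edge where a_ij = a_ji = -1; a double or triple edge where a_ij * a_ji = 2 or 3), the diagram is a chain of 7 nodes with a double edge at one end; the terminal node there is the unique short simple root (B_7). One simple-root ordering that puts it in standard form is (alpha_2, alpha_4, alpha_6, alpha_1, alpha_7, alpha_5, alpha_3). So the algebra is type B_7, i.e. so(15).

B7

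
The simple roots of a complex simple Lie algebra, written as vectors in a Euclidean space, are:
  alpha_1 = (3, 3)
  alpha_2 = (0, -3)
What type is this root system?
B_2

Compute the Cartan integers a_ij = 2(alpha_i, alpha_j)/(alpha_j, alpha_j); the resulting 2x2 Cartan matrix is
[[2, -2], [-1, 2]].
The roots have two lengths (squared-length ratio 2:1); the short ones are alpha_{2}. The associated Dynkin diagram is a chain of 2 nodes with a double edge at one end; the terminal node there is the unique short simple root (B_2), so the type is B_2 (the algebra so(5)).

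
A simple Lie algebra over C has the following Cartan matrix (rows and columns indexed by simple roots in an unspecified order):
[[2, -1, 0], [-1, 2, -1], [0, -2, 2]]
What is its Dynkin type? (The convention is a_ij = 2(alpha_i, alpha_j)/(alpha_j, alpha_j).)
C_3

The matrix has rank 3 with 2's on the diagonal. Reading the off-diagonal entries as Dynkin edges (a single edge where a_ij = a_ji = -1; a double or triple edge where a_ij * a_ji = 2 or 3), the diagram is a chain of 3 nodes with a double edge at one end; the terminal node there is the unique long simple root (C_3). One simple-root ordering that puts it in standard form is (alpha_1, alpha_2, alpha_3). So the algebra is type C_3, i.e. sp(6).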